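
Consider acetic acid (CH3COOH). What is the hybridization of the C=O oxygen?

The C=O oxygen — 1 σ bond and 2 lone pairs, plus one π bond. Steric number 3, so sp2.

sp^2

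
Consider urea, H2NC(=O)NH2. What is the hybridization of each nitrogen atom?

Both N lone pairs are conjugated with the C=O; planar sp2.

sp²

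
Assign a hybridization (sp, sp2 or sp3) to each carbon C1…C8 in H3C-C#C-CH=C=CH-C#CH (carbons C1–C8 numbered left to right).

C1 sp3, C2 sp, C3 sp, C4 sp2, C5 sp, C6 sp2, C7 sp, C8 sp

C1 is sp3: 4 σ bonds, 4 electron-density regions.
C2 — 2 σ bonds, plus two π bonds. Steric number 2, so sp.
C3 is sp: 2 σ bonds, plus two π bonds, 2 electron-density regions.
C4: 3 σ bonds, plus one π bond — 3 electron domains, sp2.
C5 (2 σ bonds, plus two π bonds) has steric number 2: sp.
C6: 3 σ bonds, plus one π bond; 3 regions of electron density → sp2.
C7 (2 σ bonds, plus two π bonds) has steric number 2: sp.
C8 has 2 σ bonds, plus two π bonds: steric number 2 → sp.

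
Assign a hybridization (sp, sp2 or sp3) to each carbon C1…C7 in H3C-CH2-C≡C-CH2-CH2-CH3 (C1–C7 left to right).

C1 — 4 σ bonds. Steric number 4, so sp3.
C2 carries 4 σ bonds, giving a steric number of 4, so it is sp3.
C3: 2 σ bonds, plus two π bonds; 2 regions of electron density → sp.
C4 has 2 σ bonds, plus two π bonds: steric number 2 → sp.
C5: 4 σ bonds — 4 electron domains, sp3.
C6: 4 σ bonds; 4 regions of electron density → sp3.
C7 is sp3: 4 σ bonds, 4 electron-density regions.

C1 sp3, C2 sp3, C3 sp, C4 sp, C5 sp3, C6 sp3, C7 sp3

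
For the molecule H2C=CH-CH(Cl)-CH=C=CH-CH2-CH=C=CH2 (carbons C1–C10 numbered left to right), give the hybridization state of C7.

C7: 4 σ bonds — 4 electron domains, sp3.

sp^3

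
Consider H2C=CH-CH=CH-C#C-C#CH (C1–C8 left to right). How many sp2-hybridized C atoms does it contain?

4

C1: sp2 ✓
C2: sp2 ✓
C3: sp2 ✓
C4: sp2 ✓
C5: sp
C6: sp
C7: sp
C8: sp
C1, C2, C3, C4 → 4 sp2 carbons.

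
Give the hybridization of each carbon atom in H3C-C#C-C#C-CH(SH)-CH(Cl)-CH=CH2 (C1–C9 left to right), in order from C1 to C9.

C1 sp3, C2 sp, C3 sp, C4 sp, C5 sp, C6 sp3, C7 sp3, C8 sp2, C9 sp2

C1 has 4 σ bonds: steric number 4 → sp3.
C2 has 2 σ bonds, plus two π bonds: steric number 2 → sp.
C3 — 2 σ bonds, plus two π bonds. Steric number 2, so sp.
C4: 2 σ bonds, plus two π bonds; 2 regions of electron density → sp.
C5: 2 σ bonds, plus two π bonds — 2 electron domains, sp.
C6: 4 σ bonds — 4 electron domains, sp3.
C7: 4 σ bonds — 4 electron domains, sp3.
C8 is sp2: 3 σ bonds, plus one π bond, 3 electron-density regions.
C9 carries 3 σ bonds, plus one π bond, giving a steric number of 3, so it is sp2.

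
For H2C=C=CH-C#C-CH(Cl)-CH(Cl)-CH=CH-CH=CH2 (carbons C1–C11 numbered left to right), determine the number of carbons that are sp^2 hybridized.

6

C1: sp2 ✓
C2: sp
C3: sp2 ✓
C4: sp
C5: sp
C6: sp3
C7: sp3
C8: sp2 ✓
C9: sp2 ✓
C10: sp2 ✓
C11: sp2 ✓
C1, C3, C8, C9, C10, C11 → 6 sp2 carbons.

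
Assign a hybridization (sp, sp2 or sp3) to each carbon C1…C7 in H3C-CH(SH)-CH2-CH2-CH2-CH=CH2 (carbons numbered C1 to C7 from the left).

C1 carries 4 σ bonds, giving a steric number of 4, so it is sp3.
C2 (4 σ bonds) has steric number 4: sp3.
C3 (4 σ bonds) has steric number 4: sp3.
C4: 4 σ bonds; 4 regions of electron density → sp3.
C5 has 4 σ bonds: steric number 4 → sp3.
C6 has 3 σ bonds, plus one π bond: steric number 3 → sp2.
C7 has 3 σ bonds, plus one π bond: steric number 3 → sp2.

C1 sp3, C2 sp3, C3 sp3, C4 sp3, C5 sp3, C6 sp2, C7 sp2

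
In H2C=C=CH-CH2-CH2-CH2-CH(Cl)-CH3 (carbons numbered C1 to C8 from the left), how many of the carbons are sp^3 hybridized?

5

C1: sp2
C2: sp
C3: sp2
C4: sp3 ✓
C5: sp3 ✓
C6: sp3 ✓
C7: sp3 ✓
C8: sp3 ✓
C4, C5, C6, C7, C8 → 5 sp3 carbons.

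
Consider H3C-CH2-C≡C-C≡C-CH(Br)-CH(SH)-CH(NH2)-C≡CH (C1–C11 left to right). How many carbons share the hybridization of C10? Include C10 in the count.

6

C10 is sp (two π bonds).
C1: sp3
C2: sp3
C3: sp ✓
C4: sp ✓
C5: sp ✓
C6: sp ✓
C7: sp3
C8: sp3
C9: sp3
C10: sp ✓
C11: sp ✓
6 carbons are sp.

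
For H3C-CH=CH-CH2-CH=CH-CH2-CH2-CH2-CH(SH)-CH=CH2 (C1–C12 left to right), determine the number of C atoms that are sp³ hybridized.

C1: sp3 ✓
C2: sp2
C3: sp2
C4: sp3 ✓
C5: sp2
C6: sp2
C7: sp3 ✓
C8: sp3 ✓
C9: sp3 ✓
C10: sp3 ✓
C11: sp2
C12: sp2
C1, C4, C7, C8, C9, C10 → 6 sp3 carbons.

6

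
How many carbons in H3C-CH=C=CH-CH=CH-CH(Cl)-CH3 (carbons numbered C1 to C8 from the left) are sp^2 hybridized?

4

C1: sp3
C2: sp2 ✓
C3: sp
C4: sp2 ✓
C5: sp2 ✓
C6: sp2 ✓
C7: sp3
C8: sp3
C2, C4, C5, C6 → 4 sp2 carbons.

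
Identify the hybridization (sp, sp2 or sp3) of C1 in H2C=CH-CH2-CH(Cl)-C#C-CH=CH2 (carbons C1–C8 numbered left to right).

sp2

C1: 3 σ bonds, plus one π bond — 3 electron domains, sp2.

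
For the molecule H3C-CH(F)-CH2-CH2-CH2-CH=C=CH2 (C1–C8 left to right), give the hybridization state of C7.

C7 has 2 σ bonds, plus two π bonds: steric number 2 → sp.

sp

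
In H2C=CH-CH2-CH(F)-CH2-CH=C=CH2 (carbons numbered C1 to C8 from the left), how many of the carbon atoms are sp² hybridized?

4

C1: sp2 ✓
C2: sp2 ✓
C3: sp3
C4: sp3
C5: sp3
C6: sp2 ✓
C7: sp
C8: sp2 ✓
C1, C2, C6, C8 → 4 sp2 carbons.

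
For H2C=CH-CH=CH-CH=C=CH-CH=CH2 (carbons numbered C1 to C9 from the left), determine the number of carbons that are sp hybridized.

C1: sp2
C2: sp2
C3: sp2
C4: sp2
C5: sp2
C6: sp ✓
C7: sp2
C8: sp2
C9: sp2
C6 → 1 sp carbon.

1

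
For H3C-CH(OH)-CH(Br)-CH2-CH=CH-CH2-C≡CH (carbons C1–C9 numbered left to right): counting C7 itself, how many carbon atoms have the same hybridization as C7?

5

C7 is sp3 (only σ bonds).
C1: sp3 ✓
C2: sp3 ✓
C3: sp3 ✓
C4: sp3 ✓
C5: sp2
C6: sp2
C7: sp3 ✓
C8: sp
C9: sp
5 carbons are sp3.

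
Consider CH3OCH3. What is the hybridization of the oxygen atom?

sp3

Two σ bonds + two lone pairs = steric number 4 → sp3.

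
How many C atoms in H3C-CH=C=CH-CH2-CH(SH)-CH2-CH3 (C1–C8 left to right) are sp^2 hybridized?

2

C1: sp3
C2: sp2 ✓
C3: sp
C4: sp2 ✓
C5: sp3
C6: sp3
C7: sp3
C8: sp3
C2, C4 → 2 sp2 carbons.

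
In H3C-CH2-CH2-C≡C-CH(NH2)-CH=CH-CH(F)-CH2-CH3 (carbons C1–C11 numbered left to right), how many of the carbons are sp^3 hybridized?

7

C1: sp3 ✓
C2: sp3 ✓
C3: sp3 ✓
C4: sp
C5: sp
C6: sp3 ✓
C7: sp2
C8: sp2
C9: sp3 ✓
C10: sp3 ✓
C11: sp3 ✓
C1, C2, C3, C6, C9, C10, C11 → 7 sp3 carbons.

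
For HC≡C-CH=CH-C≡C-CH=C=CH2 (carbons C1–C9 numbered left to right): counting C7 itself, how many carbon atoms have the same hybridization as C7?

C7 is sp2 (one π bond).
C1: sp
C2: sp
C3: sp2 ✓
C4: sp2 ✓
C5: sp
C6: sp
C7: sp2 ✓
C8: sp
C9: sp2 ✓
4 carbons are sp2.

4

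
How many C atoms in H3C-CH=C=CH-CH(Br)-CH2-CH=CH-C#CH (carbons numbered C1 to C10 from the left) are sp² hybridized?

C1: sp3
C2: sp2 ✓
C3: sp
C4: sp2 ✓
C5: sp3
C6: sp3
C7: sp2 ✓
C8: sp2 ✓
C9: sp
C10: sp
C2, C4, C7, C8 → 4 sp2 carbons.

4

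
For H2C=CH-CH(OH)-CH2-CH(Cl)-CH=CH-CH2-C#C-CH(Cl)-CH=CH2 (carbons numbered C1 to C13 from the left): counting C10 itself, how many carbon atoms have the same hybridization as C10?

2

C10 is sp (two π bonds).
C1: sp2
C2: sp2
C3: sp3
C4: sp3
C5: sp3
C6: sp2
C7: sp2
C8: sp3
C9: sp ✓
C10: sp ✓
C11: sp3
C12: sp2
C13: sp2
2 carbons are sp.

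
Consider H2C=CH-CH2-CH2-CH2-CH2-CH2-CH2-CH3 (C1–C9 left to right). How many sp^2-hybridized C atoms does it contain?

2

C1: sp2 ✓
C2: sp2 ✓
C3: sp3
C4: sp3
C5: sp3
C6: sp3
C7: sp3
C8: sp3
C9: sp3
C1, C2 → 2 sp2 carbons.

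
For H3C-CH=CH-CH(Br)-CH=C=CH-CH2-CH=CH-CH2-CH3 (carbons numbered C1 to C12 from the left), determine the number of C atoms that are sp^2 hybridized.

C1: sp3
C2: sp2 ✓
C3: sp2 ✓
C4: sp3
C5: sp2 ✓
C6: sp
C7: sp2 ✓
C8: sp3
C9: sp2 ✓
C10: sp2 ✓
C11: sp3
C12: sp3
C2, C3, C5, C7, C9, C10 → 6 sp2 carbons.

6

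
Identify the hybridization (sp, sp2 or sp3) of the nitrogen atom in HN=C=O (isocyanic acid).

sp^2

The nitrogen atom (2 σ bonds and 1 lone pair, plus one π bond) has steric number 3: sp2.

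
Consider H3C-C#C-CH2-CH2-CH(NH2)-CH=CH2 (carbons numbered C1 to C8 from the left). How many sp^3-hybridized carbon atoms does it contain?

C1: sp3 ✓
C2: sp
C3: sp
C4: sp3 ✓
C5: sp3 ✓
C6: sp3 ✓
C7: sp2
C8: sp2
C1, C4, C5, C6 → 4 sp3 carbons.

4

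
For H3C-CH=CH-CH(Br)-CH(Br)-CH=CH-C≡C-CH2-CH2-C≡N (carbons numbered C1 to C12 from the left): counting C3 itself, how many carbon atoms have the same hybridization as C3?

C3 is sp2 (one π bond).
C1: sp3
C2: sp2 ✓
C3: sp2 ✓
C4: sp3
C5: sp3
C6: sp2 ✓
C7: sp2 ✓
C8: sp
C9: sp
C10: sp3
C11: sp3
C12: sp
4 carbons are sp2.

4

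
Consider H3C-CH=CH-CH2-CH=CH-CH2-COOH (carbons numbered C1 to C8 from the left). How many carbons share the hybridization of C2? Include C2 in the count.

C2 is sp2 (one π bond).
C1: sp3
C2: sp2 ✓
C3: sp2 ✓
C4: sp3
C5: sp2 ✓
C6: sp2 ✓
C7: sp3
C8: sp2 ✓
5 carbons are sp2.

5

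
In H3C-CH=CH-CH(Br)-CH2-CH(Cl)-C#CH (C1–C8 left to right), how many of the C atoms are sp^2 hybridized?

C1: sp3
C2: sp2 ✓
C3: sp2 ✓
C4: sp3
C5: sp3
C6: sp3
C7: sp
C8: sp
C2, C3 → 2 sp2 carbons.

2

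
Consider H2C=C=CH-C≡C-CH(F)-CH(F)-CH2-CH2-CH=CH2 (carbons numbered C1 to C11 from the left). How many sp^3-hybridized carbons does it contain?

C1: sp2
C2: sp
C3: sp2
C4: sp
C5: sp
C6: sp3 ✓
C7: sp3 ✓
C8: sp3 ✓
C9: sp3 ✓
C10: sp2
C11: sp2
C6, C7, C8, C9 → 4 sp3 carbons.

4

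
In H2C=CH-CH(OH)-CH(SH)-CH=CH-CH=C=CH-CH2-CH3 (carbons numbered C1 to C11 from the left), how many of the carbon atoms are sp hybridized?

1

C1: sp2
C2: sp2
C3: sp3
C4: sp3
C5: sp2
C6: sp2
C7: sp2
C8: sp ✓
C9: sp2
C10: sp3
C11: sp3
C8 → 1 sp carbon.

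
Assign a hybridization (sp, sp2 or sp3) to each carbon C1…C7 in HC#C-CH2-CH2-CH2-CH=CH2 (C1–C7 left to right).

C1 sp, C2 sp, C3 sp3, C4 sp3, C5 sp3, C6 sp2, C7 sp2

C1 — 2 σ bonds, plus two π bonds. Steric number 2, so sp.
C2 — 2 σ bonds, plus two π bonds. Steric number 2, so sp.
C3 is sp3: 4 σ bonds, 4 electron-density regions.
C4 carries 4 σ bonds, giving a steric number of 4, so it is sp3.
C5 is sp3: 4 σ bonds, 4 electron-density regions.
C6 is sp2: 3 σ bonds, plus one π bond, 3 electron-density regions.
C7 has 3 σ bonds, plus one π bond: steric number 3 → sp2.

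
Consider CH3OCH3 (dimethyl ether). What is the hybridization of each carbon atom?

sp^3

Each carbon atom: 4 σ bonds; 4 regions of electron density → sp3.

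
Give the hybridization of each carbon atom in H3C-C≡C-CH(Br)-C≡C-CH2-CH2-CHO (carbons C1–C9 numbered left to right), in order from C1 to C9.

C1 (4 σ bonds) has steric number 4: sp3.
C2 (2 σ bonds, plus two π bonds) has steric number 2: sp.
C3: 2 σ bonds, plus two π bonds; 2 regions of electron density → sp.
C4 — 4 σ bonds. Steric number 4, so sp3.
C5 has 2 σ bonds, plus two π bonds: steric number 2 → sp.
C6 has 2 σ bonds, plus two π bonds: steric number 2 → sp.
C7 — 4 σ bonds. Steric number 4, so sp3.
C8 is sp3: 4 σ bonds, 4 electron-density regions.
C9: 3 σ bonds, plus one π bond — 3 electron domains, sp2.

C1 sp3, C2 sp, C3 sp, C4 sp3, C5 sp, C6 sp, C7 sp3, C8 sp3, C9 sp2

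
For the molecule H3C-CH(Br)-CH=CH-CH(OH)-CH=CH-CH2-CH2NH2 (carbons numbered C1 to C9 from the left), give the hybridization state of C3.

C3: 3 σ bonds, plus one π bond — 3 electron domains, sp2.

sp2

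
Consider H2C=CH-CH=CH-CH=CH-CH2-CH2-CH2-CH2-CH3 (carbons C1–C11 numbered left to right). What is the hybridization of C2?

C2 has 3 σ bonds, plus one π bond: steric number 3 → sp2.

sp²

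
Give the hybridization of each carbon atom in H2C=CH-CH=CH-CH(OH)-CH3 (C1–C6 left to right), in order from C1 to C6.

C1 sp2, C2 sp2, C3 sp2, C4 sp2, C5 sp3, C6 sp3

C1: 3 σ bonds, plus one π bond; 3 regions of electron density → sp2.
C2 (3 σ bonds, plus one π bond) has steric number 3: sp2.
C3 has 3 σ bonds, plus one π bond: steric number 3 → sp2.
C4 — 3 σ bonds, plus one π bond. Steric number 3, so sp2.
C5 has 4 σ bonds: steric number 4 → sp3.
C6: 4 σ bonds — 4 electron domains, sp3.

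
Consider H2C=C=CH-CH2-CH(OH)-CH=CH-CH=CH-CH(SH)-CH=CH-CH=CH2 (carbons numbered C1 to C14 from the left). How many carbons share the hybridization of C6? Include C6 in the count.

10

C6 is sp2 (one π bond).
C1: sp2 ✓
C2: sp
C3: sp2 ✓
C4: sp3
C5: sp3
C6: sp2 ✓
C7: sp2 ✓
C8: sp2 ✓
C9: sp2 ✓
C10: sp3
C11: sp2 ✓
C12: sp2 ✓
C13: sp2 ✓
C14: sp2 ✓
10 carbons are sp2.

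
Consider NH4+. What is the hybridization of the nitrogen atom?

Four σ bonds, no lone pair → sp3, tetrahedral.

sp³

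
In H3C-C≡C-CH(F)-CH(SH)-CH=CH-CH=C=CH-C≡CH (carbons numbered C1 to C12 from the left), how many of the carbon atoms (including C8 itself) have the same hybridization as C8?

4

C8 is sp2 (one π bond).
C1: sp3
C2: sp
C3: sp
C4: sp3
C5: sp3
C6: sp2 ✓
C7: sp2 ✓
C8: sp2 ✓
C9: sp
C10: sp2 ✓
C11: sp
C12: sp
4 carbons are sp2.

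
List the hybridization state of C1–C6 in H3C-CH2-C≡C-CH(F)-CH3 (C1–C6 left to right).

C1 sp3, C2 sp3, C3 sp, C4 sp, C5 sp3, C6 sp3

C1 carries 4 σ bonds, giving a steric number of 4, so it is sp3.
C2 is sp3: 4 σ bonds, 4 electron-density regions.
C3: 2 σ bonds, plus two π bonds — 2 electron domains, sp.
C4 carries 2 σ bonds, plus two π bonds, giving a steric number of 2, so it is sp.
C5 — 4 σ bonds. Steric number 4, so sp3.
C6: 4 σ bonds; 4 regions of electron density → sp3.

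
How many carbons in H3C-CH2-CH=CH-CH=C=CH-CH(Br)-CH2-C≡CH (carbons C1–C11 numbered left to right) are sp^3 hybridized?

4

C1: sp3 ✓
C2: sp3 ✓
C3: sp2
C4: sp2
C5: sp2
C6: sp
C7: sp2
C8: sp3 ✓
C9: sp3 ✓
C10: sp
C11: sp
C1, C2, C8, C9 → 4 sp3 carbons.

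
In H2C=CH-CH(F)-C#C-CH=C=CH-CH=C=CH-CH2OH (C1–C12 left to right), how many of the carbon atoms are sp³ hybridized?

2

C1: sp2
C2: sp2
C3: sp3 ✓
C4: sp
C5: sp
C6: sp2
C7: sp
C8: sp2
C9: sp2
C10: sp
C11: sp2
C12: sp3 ✓
C3, C12 → 2 sp3 carbons.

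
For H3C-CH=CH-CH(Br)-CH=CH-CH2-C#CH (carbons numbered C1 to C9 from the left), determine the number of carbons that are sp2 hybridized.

C1: sp3
C2: sp2 ✓
C3: sp2 ✓
C4: sp3
C5: sp2 ✓
C6: sp2 ✓
C7: sp3
C8: sp
C9: sp
C2, C3, C5, C6 → 4 sp2 carbons.

4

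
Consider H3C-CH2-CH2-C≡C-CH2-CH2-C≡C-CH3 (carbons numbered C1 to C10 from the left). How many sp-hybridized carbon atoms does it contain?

4

C1: sp3
C2: sp3
C3: sp3
C4: sp ✓
C5: sp ✓
C6: sp3
C7: sp3
C8: sp ✓
C9: sp ✓
C10: sp3
C4, C5, C8, C9 → 4 sp carbons.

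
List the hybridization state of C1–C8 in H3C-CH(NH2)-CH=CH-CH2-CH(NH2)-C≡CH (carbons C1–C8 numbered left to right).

C1 sp3, C2 sp3, C3 sp2, C4 sp2, C5 sp3, C6 sp3, C7 sp, C8 sp

C1 has 4 σ bonds: steric number 4 → sp3.
C2: 4 σ bonds — 4 electron domains, sp3.
C3 (3 σ bonds, plus one π bond) has steric number 3: sp2.
C4 — 3 σ bonds, plus one π bond. Steric number 3, so sp2.
C5 — 4 σ bonds. Steric number 4, so sp3.
C6 (4 σ bonds) has steric number 4: sp3.
C7 — 2 σ bonds, plus two π bonds. Steric number 2, so sp.
C8 carries 2 σ bonds, plus two π bonds, giving a steric number of 2, so it is sp.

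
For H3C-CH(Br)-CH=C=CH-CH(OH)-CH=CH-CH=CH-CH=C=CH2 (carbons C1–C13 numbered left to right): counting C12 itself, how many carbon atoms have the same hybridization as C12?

C12 is sp (two π bonds).
C1: sp3
C2: sp3
C3: sp2
C4: sp ✓
C5: sp2
C6: sp3
C7: sp2
C8: sp2
C9: sp2
C10: sp2
C11: sp2
C12: sp ✓
C13: sp2
2 carbons are sp.

2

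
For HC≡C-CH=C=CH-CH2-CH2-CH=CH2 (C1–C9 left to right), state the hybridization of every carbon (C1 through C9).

C1 carries 2 σ bonds, plus two π bonds, giving a steric number of 2, so it is sp.
C2 has 2 σ bonds, plus two π bonds: steric number 2 → sp.
C3: 3 σ bonds, plus one π bond — 3 electron domains, sp2.
C4 is sp: 2 σ bonds, plus two π bonds, 2 electron-density regions.
C5 (3 σ bonds, plus one π bond) has steric number 3: sp2.
C6 — 4 σ bonds. Steric number 4, so sp3.
C7: 4 σ bonds — 4 electron domains, sp3.
C8 is sp2: 3 σ bonds, plus one π bond, 3 electron-density regions.
C9 — 3 σ bonds, plus one π bond. Steric number 3, so sp2.

C1 sp, C2 sp, C3 sp2, C4 sp, C5 sp2, C6 sp3, C7 sp3, C8 sp2, C9 sp2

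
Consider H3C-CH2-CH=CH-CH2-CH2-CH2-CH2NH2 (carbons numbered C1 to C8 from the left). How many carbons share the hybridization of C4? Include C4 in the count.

2

C4 is sp2 (one π bond).
C1: sp3
C2: sp3
C3: sp2 ✓
C4: sp2 ✓
C5: sp3
C6: sp3
C7: sp3
C8: sp3
2 carbons are sp2.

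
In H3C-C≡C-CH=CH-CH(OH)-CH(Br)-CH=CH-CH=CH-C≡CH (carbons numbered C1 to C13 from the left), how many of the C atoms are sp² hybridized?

6

C1: sp3
C2: sp
C3: sp
C4: sp2 ✓
C5: sp2 ✓
C6: sp3
C7: sp3
C8: sp2 ✓
C9: sp2 ✓
C10: sp2 ✓
C11: sp2 ✓
C12: sp
C13: sp
C4, C5, C8, C9, C10, C11 → 6 sp2 carbons.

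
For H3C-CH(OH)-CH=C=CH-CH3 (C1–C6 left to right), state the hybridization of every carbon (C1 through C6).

C1 has 4 σ bonds: steric number 4 → sp3.
C2 has 4 σ bonds: steric number 4 → sp3.
C3: 3 σ bonds, plus one π bond — 3 electron domains, sp2.
C4: 2 σ bonds, plus two π bonds — 2 electron domains, sp.
C5: 3 σ bonds, plus one π bond; 3 regions of electron density → sp2.
C6 is sp3: 4 σ bonds, 4 electron-density regions.

C1 sp3, C2 sp3, C3 sp2, C4 sp, C5 sp2, C6 sp3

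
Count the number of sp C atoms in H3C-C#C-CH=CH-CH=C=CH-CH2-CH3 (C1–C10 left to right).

C1: sp3
C2: sp ✓
C3: sp ✓
C4: sp2
C5: sp2
C6: sp2
C7: sp ✓
C8: sp2
C9: sp3
C10: sp3
C2, C3, C7 → 3 sp carbons.

3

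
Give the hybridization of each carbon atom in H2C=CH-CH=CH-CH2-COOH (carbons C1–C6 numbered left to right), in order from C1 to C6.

C1 sp2, C2 sp2, C3 sp2, C4 sp2, C5 sp3, C6 sp2

C1: 3 σ bonds, plus one π bond; 3 regions of electron density → sp2.
C2: 3 σ bonds, plus one π bond — 3 electron domains, sp2.
C3: 3 σ bonds, plus one π bond — 3 electron domains, sp2.
C4 — 3 σ bonds, plus one π bond. Steric number 3, so sp2.
C5 (4 σ bonds) has steric number 4: sp3.
C6 has 3 σ bonds, plus one π bond: steric number 3 → sp2.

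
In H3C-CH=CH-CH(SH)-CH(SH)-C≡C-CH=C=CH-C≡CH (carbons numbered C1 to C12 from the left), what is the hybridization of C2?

C2: 3 σ bonds, plus one π bond — 3 electron domains, sp2.

sp²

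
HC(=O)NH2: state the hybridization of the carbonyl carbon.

The carbonyl carbon (3 σ bonds, plus one π bond) has steric number 3: sp2.

sp^2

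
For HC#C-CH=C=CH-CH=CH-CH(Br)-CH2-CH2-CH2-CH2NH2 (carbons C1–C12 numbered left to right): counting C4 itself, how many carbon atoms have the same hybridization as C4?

3

C4 is sp (two π bonds).
C1: sp ✓
C2: sp ✓
C3: sp2
C4: sp ✓
C5: sp2
C6: sp2
C7: sp2
C8: sp3
C9: sp3
C10: sp3
C11: sp3
C12: sp3
3 carbons are sp.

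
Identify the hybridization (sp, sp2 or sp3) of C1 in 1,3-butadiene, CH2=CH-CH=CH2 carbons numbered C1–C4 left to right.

sp^2

C1 has 3 σ bonds, plus one π bond: steric number 3 → sp2.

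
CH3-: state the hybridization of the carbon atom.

Three σ bonds + one lone pair = steric number 4 → sp3, pyramidal.

sp3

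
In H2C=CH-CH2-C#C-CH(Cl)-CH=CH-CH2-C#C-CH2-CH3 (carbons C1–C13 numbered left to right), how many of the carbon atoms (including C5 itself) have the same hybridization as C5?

4

C5 is sp (two π bonds).
C1: sp2
C2: sp2
C3: sp3
C4: sp ✓
C5: sp ✓
C6: sp3
C7: sp2
C8: sp2
C9: sp3
C10: sp ✓
C11: sp ✓
C12: sp3
C13: sp3
4 carbons are sp.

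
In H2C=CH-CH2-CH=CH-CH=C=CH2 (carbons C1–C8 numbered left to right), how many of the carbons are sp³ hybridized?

C1: sp2
C2: sp2
C3: sp3 ✓
C4: sp2
C5: sp2
C6: sp2
C7: sp
C8: sp2
C3 → 1 sp3 carbon.

1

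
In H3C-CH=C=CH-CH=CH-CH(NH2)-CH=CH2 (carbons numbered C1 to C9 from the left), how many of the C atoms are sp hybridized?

1

C1: sp3
C2: sp2
C3: sp ✓
C4: sp2
C5: sp2
C6: sp2
C7: sp3
C8: sp2
C9: sp2
C3 → 1 sp carbon.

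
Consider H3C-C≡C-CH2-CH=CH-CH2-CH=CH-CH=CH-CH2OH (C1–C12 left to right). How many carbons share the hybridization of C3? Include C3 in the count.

C3 is sp (two π bonds).
C1: sp3
C2: sp ✓
C3: sp ✓
C4: sp3
C5: sp2
C6: sp2
C7: sp3
C8: sp2
C9: sp2
C10: sp2
C11: sp2
C12: sp3
2 carbons are sp.

2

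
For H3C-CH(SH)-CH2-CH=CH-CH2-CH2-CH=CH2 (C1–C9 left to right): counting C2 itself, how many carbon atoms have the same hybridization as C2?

C2 is sp3 (only σ bonds).
C1: sp3 ✓
C2: sp3 ✓
C3: sp3 ✓
C4: sp2
C5: sp2
C6: sp3 ✓
C7: sp3 ✓
C8: sp2
C9: sp2
5 carbons are sp3.

5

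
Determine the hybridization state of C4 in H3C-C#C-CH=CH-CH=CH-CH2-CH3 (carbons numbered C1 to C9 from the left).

C4 carries 3 σ bonds, plus one π bond, giving a steric number of 3, so it is sp2.

sp²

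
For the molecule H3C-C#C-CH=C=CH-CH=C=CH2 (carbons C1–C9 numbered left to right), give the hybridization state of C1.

C1 (4 σ bonds) has steric number 4: sp3.

sp3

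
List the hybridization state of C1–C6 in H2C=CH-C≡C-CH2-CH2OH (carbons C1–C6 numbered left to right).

C1 sp2, C2 sp2, C3 sp, C4 sp, C5 sp3, C6 sp3

C1: 3 σ bonds, plus one π bond; 3 regions of electron density → sp2.
C2 carries 3 σ bonds, plus one π bond, giving a steric number of 3, so it is sp2.
C3: 2 σ bonds, plus two π bonds; 2 regions of electron density → sp.
C4 — 2 σ bonds, plus two π bonds. Steric number 2, so sp.
C5 has 4 σ bonds: steric number 4 → sp3.
C6 (4 σ bonds) has steric number 4: sp3.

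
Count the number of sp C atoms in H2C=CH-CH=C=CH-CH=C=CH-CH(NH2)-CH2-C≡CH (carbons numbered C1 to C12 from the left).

4

C1: sp2
C2: sp2
C3: sp2
C4: sp ✓
C5: sp2
C6: sp2
C7: sp ✓
C8: sp2
C9: sp3
C10: sp3
C11: sp ✓
C12: sp ✓
C4, C7, C11, C12 → 4 sp carbons.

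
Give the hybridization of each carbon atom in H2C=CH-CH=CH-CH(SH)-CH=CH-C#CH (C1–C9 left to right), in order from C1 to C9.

C1 sp2, C2 sp2, C3 sp2, C4 sp2, C5 sp3, C6 sp2, C7 sp2, C8 sp, C9 sp

C1 has 3 σ bonds, plus one π bond: steric number 3 → sp2.
C2: 3 σ bonds, plus one π bond — 3 electron domains, sp2.
C3 (3 σ bonds, plus one π bond) has steric number 3: sp2.
C4 (3 σ bonds, plus one π bond) has steric number 3: sp2.
C5: 4 σ bonds — 4 electron domains, sp3.
C6 — 3 σ bonds, plus one π bond. Steric number 3, so sp2.
C7 has 3 σ bonds, plus one π bond: steric number 3 → sp2.
C8 — 2 σ bonds, plus two π bonds. Steric number 2, so sp.
C9 (2 σ bonds, plus two π bonds) has steric number 2: sp.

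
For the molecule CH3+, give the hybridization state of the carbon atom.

sp²

Three σ bonds to H, empty p orbital → sp2, trigonal planar.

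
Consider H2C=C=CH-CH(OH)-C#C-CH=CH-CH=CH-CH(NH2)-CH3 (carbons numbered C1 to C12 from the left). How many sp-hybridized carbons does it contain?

3

C1: sp2
C2: sp ✓
C3: sp2
C4: sp3
C5: sp ✓
C6: sp ✓
C7: sp2
C8: sp2
C9: sp2
C10: sp2
C11: sp3
C12: sp3
C2, C5, C6 → 3 sp carbons.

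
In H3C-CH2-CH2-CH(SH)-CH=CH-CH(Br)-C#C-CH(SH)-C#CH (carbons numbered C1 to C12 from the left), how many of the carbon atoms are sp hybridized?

C1: sp3
C2: sp3
C3: sp3
C4: sp3
C5: sp2
C6: sp2
C7: sp3
C8: sp ✓
C9: sp ✓
C10: sp3
C11: sp ✓
C12: sp ✓
C8, C9, C11, C12 → 4 sp carbons.

4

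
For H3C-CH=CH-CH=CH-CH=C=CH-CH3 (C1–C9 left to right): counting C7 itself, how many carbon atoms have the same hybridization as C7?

C7 is sp (two π bonds).
C1: sp3
C2: sp2
C3: sp2
C4: sp2
C5: sp2
C6: sp2
C7: sp ✓
C8: sp2
C9: sp3
1 carbon is sp.

1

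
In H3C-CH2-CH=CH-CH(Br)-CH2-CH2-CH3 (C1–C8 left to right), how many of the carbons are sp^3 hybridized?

C1: sp3 ✓
C2: sp3 ✓
C3: sp2
C4: sp2
C5: sp3 ✓
C6: sp3 ✓
C7: sp3 ✓
C8: sp3 ✓
C1, C2, C5, C6, C7, C8 → 6 sp3 carbons.

6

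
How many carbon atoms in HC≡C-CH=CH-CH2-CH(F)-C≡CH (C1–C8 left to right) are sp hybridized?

4

C1: sp ✓
C2: sp ✓
C3: sp2
C4: sp2
C5: sp3
C6: sp3
C7: sp ✓
C8: sp ✓
C1, C2, C7, C8 → 4 sp carbons.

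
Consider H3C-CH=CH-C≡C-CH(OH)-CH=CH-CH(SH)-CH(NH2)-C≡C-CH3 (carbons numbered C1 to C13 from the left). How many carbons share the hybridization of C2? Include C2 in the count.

C2 is sp2 (one π bond).
C1: sp3
C2: sp2 ✓
C3: sp2 ✓
C4: sp
C5: sp
C6: sp3
C7: sp2 ✓
C8: sp2 ✓
C9: sp3
C10: sp3
C11: sp
C12: sp
C13: sp3
4 carbons are sp2.

4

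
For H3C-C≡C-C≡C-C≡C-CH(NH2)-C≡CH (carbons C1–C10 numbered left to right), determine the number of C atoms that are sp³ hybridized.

C1: sp3 ✓
C2: sp
C3: sp
C4: sp
C5: sp
C6: sp
C7: sp
C8: sp3 ✓
C9: sp
C10: sp
C1, C8 → 2 sp3 carbons.

2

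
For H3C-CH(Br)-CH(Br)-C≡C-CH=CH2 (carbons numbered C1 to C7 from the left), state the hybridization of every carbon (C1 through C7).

C1 sp3, C2 sp3, C3 sp3, C4 sp, C5 sp, C6 sp2, C7 sp2

C1 has 4 σ bonds: steric number 4 → sp3.
C2 — 4 σ bonds. Steric number 4, so sp3.
C3 is sp3: 4 σ bonds, 4 electron-density regions.
C4: 2 σ bonds, plus two π bonds; 2 regions of electron density → sp.
C5 is sp: 2 σ bonds, plus two π bonds, 2 electron-density regions.
C6 (3 σ bonds, plus one π bond) has steric number 3: sp2.
C7 has 3 σ bonds, plus one π bond: steric number 3 → sp2.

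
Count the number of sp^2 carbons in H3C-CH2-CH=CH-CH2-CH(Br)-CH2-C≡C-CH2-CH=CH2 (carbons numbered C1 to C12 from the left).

4

C1: sp3
C2: sp3
C3: sp2 ✓
C4: sp2 ✓
C5: sp3
C6: sp3
C7: sp3
C8: sp
C9: sp
C10: sp3
C11: sp2 ✓
C12: sp2 ✓
C3, C4, C11, C12 → 4 sp2 carbons.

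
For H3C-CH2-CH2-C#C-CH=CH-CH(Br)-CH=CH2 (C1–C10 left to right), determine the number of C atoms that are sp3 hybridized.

4

C1: sp3 ✓
C2: sp3 ✓
C3: sp3 ✓
C4: sp
C5: sp
C6: sp2
C7: sp2
C8: sp3 ✓
C9: sp2
C10: sp2
C1, C2, C3, C8 → 4 sp3 carbons.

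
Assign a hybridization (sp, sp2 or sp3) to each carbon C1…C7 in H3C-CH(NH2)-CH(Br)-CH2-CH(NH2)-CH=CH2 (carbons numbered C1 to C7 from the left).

C1 is sp3: 4 σ bonds, 4 electron-density regions.
C2 has 4 σ bonds: steric number 4 → sp3.
C3 has 4 σ bonds: steric number 4 → sp3.
C4 is sp3: 4 σ bonds, 4 electron-density regions.
C5 is sp3: 4 σ bonds, 4 electron-density regions.
C6 is sp2: 3 σ bonds, plus one π bond, 3 electron-density regions.
C7 — 3 σ bonds, plus one π bond. Steric number 3, so sp2.

C1 sp3, C2 sp3, C3 sp3, C4 sp3, C5 sp3, C6 sp2, C7 sp2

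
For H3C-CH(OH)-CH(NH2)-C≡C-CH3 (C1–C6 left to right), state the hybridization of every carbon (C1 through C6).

C1 sp3, C2 sp3, C3 sp3, C4 sp, C5 sp, C6 sp3

C1 carries 4 σ bonds, giving a steric number of 4, so it is sp3.
C2 carries 4 σ bonds, giving a steric number of 4, so it is sp3.
C3 carries 4 σ bonds, giving a steric number of 4, so it is sp3.
C4 — 2 σ bonds, plus two π bonds. Steric number 2, so sp.
C5: 2 σ bonds, plus two π bonds; 2 regions of electron density → sp.
C6 carries 4 σ bonds, giving a steric number of 4, so it is sp3.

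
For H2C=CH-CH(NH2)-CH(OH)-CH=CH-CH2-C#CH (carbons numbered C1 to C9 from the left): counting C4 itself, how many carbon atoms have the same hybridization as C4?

3

C4 is sp3 (only σ bonds).
C1: sp2
C2: sp2
C3: sp3 ✓
C4: sp3 ✓
C5: sp2
C6: sp2
C7: sp3 ✓
C8: sp
C9: sp
3 carbons are sp3.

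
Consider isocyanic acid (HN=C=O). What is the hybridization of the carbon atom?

sp

The carbon atom: 2 σ bonds, plus two π bonds — 2 electron domains, sp.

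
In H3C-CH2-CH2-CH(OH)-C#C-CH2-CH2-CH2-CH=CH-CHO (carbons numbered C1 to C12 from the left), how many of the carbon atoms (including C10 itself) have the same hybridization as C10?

3

C10 is sp2 (one π bond).
C1: sp3
C2: sp3
C3: sp3
C4: sp3
C5: sp
C6: sp
C7: sp3
C8: sp3
C9: sp3
C10: sp2 ✓
C11: sp2 ✓
C12: sp2 ✓
3 carbons are sp2.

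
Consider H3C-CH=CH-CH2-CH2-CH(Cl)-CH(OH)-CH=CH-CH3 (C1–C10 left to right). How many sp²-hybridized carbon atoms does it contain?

C1: sp3
C2: sp2 ✓
C3: sp2 ✓
C4: sp3
C5: sp3
C6: sp3
C7: sp3
C8: sp2 ✓
C9: sp2 ✓
C10: sp3
C2, C3, C8, C9 → 4 sp2 carbons.

4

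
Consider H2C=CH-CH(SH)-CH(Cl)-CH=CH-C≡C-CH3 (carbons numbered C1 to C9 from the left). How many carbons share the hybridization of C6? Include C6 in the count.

C6 is sp2 (one π bond).
C1: sp2 ✓
C2: sp2 ✓
C3: sp3
C4: sp3
C5: sp2 ✓
C6: sp2 ✓
C7: sp
C8: sp
C9: sp3
4 carbons are sp2.

4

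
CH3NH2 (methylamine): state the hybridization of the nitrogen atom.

sp3

Three σ bonds + one lone pair = steric number 4 → sp3.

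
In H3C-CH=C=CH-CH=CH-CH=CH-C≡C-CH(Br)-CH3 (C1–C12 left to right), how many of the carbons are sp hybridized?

C1: sp3
C2: sp2
C3: sp ✓
C4: sp2
C5: sp2
C6: sp2
C7: sp2
C8: sp2
C9: sp ✓
C10: sp ✓
C11: sp3
C12: sp3
C3, C9, C10 → 3 sp carbons.

3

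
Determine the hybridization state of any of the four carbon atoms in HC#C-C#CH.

Every carbon is part of a C≡C triple bond: two σ regions → sp.

sp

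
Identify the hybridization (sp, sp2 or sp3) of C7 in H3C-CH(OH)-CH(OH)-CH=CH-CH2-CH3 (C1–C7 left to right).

sp³

C7 carries 4 σ bonds, giving a steric number of 4, so it is sp3.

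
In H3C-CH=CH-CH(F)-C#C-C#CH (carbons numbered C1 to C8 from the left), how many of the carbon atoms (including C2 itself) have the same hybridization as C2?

C2 is sp2 (one π bond).
C1: sp3
C2: sp2 ✓
C3: sp2 ✓
C4: sp3
C5: sp
C6: sp
C7: sp
C8: sp
2 carbons are sp2.

2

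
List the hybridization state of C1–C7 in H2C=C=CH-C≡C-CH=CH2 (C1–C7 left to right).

C1 has 3 σ bonds, plus one π bond: steric number 3 → sp2.
C2 has 2 σ bonds, plus two π bonds: steric number 2 → sp.
C3 (3 σ bonds, plus one π bond) has steric number 3: sp2.
C4 — 2 σ bonds, plus two π bonds. Steric number 2, so sp.
C5 — 2 σ bonds, plus two π bonds. Steric number 2, so sp.
C6 — 3 σ bonds, plus one π bond. Steric number 3, so sp2.
C7: 3 σ bonds, plus one π bond; 3 regions of electron density → sp2.

C1 sp2, C2 sp, C3 sp2, C4 sp, C5 sp, C6 sp2, C7 sp2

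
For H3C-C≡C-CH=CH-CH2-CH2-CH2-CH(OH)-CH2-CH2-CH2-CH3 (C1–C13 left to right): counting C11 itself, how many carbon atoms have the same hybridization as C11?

9

C11 is sp3 (only σ bonds).
C1: sp3 ✓
C2: sp
C3: sp
C4: sp2
C5: sp2
C6: sp3 ✓
C7: sp3 ✓
C8: sp3 ✓
C9: sp3 ✓
C10: sp3 ✓
C11: sp3 ✓
C12: sp3 ✓
C13: sp3 ✓
9 carbons are sp3.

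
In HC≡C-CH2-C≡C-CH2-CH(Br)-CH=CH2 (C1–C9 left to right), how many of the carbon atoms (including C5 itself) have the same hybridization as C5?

C5 is sp (two π bonds).
C1: sp ✓
C2: sp ✓
C3: sp3
C4: sp ✓
C5: sp ✓
C6: sp3
C7: sp3
C8: sp2
C9: sp2
4 carbons are sp.

4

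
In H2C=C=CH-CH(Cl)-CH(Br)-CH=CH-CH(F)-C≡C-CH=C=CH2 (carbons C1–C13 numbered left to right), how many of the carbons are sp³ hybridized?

3

C1: sp2
C2: sp
C3: sp2
C4: sp3 ✓
C5: sp3 ✓
C6: sp2
C7: sp2
C8: sp3 ✓
C9: sp
C10: sp
C11: sp2
C12: sp
C13: sp2
C4, C5, C8 → 3 sp3 carbons.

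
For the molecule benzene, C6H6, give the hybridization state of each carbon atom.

sp^2

Every ring carbon has three σ bonds and contributes one p electron to the aromatic π system.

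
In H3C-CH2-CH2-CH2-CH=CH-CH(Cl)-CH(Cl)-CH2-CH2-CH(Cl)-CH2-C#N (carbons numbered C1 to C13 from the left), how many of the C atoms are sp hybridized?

1

C1: sp3
C2: sp3
C3: sp3
C4: sp3
C5: sp2
C6: sp2
C7: sp3
C8: sp3
C9: sp3
C10: sp3
C11: sp3
C12: sp3
C13: sp ✓
C13 → 1 sp carbon.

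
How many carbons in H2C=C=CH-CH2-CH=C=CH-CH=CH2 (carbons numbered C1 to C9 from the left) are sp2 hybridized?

6

C1: sp2 ✓
C2: sp
C3: sp2 ✓
C4: sp3
C5: sp2 ✓
C6: sp
C7: sp2 ✓
C8: sp2 ✓
C9: sp2 ✓
C1, C3, C5, C7, C8, C9 → 6 sp2 carbons.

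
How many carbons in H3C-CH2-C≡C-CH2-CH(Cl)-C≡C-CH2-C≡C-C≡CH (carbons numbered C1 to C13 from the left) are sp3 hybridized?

C1: sp3 ✓
C2: sp3 ✓
C3: sp
C4: sp
C5: sp3 ✓
C6: sp3 ✓
C7: sp
C8: sp
C9: sp3 ✓
C10: sp
C11: sp
C12: sp
C13: sp
C1, C2, C5, C6, C9 → 5 sp3 carbons.

5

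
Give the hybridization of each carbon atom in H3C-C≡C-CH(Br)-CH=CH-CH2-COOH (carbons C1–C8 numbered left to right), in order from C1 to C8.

C1 sp3, C2 sp, C3 sp, C4 sp3, C5 sp2, C6 sp2, C7 sp3, C8 sp2

C1 has 4 σ bonds: steric number 4 → sp3.
C2 (2 σ bonds, plus two π bonds) has steric number 2: sp.
C3 is sp: 2 σ bonds, plus two π bonds, 2 electron-density regions.
C4 (4 σ bonds) has steric number 4: sp3.
C5 — 3 σ bonds, plus one π bond. Steric number 3, so sp2.
C6 has 3 σ bonds, plus one π bond: steric number 3 → sp2.
C7 is sp3: 4 σ bonds, 4 electron-density regions.
C8: 3 σ bonds, plus one π bond; 3 regions of electron density → sp2.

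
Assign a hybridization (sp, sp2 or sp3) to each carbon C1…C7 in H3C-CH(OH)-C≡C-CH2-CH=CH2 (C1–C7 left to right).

C1 sp3, C2 sp3, C3 sp, C4 sp, C5 sp3, C6 sp2, C7 sp2

C1 carries 4 σ bonds, giving a steric number of 4, so it is sp3.
C2: 4 σ bonds; 4 regions of electron density → sp3.
C3: 2 σ bonds, plus two π bonds; 2 regions of electron density → sp.
C4 is sp: 2 σ bonds, plus two π bonds, 2 electron-density regions.
C5: 4 σ bonds — 4 electron domains, sp3.
C6 carries 3 σ bonds, plus one π bond, giving a steric number of 3, so it is sp2.
C7 carries 3 σ bonds, plus one π bond, giving a steric number of 3, so it is sp2.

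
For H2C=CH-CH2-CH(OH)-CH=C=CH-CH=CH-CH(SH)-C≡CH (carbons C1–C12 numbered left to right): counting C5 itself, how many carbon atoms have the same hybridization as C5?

6

C5 is sp2 (one π bond).
C1: sp2 ✓
C2: sp2 ✓
C3: sp3
C4: sp3
C5: sp2 ✓
C6: sp
C7: sp2 ✓
C8: sp2 ✓
C9: sp2 ✓
C10: sp3
C11: sp
C12: sp
6 carbons are sp2.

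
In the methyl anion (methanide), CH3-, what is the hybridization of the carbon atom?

Three σ bonds + one lone pair = steric number 4 → sp3, pyramidal.

sp3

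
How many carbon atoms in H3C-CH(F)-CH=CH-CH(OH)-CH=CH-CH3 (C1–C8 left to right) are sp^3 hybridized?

4

C1: sp3 ✓
C2: sp3 ✓
C3: sp2
C4: sp2
C5: sp3 ✓
C6: sp2
C7: sp2
C8: sp3 ✓
C1, C2, C5, C8 → 4 sp3 carbons.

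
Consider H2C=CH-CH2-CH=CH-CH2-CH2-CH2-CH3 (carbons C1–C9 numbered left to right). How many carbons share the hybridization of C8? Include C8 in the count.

5

C8 is sp3 (only σ bonds).
C1: sp2
C2: sp2
C3: sp3 ✓
C4: sp2
C5: sp2
C6: sp3 ✓
C7: sp3 ✓
C8: sp3 ✓
C9: sp3 ✓
5 carbons are sp3.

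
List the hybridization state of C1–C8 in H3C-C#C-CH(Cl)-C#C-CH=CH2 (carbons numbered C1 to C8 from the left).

C1 sp3, C2 sp, C3 sp, C4 sp3, C5 sp, C6 sp, C7 sp2, C8 sp2

C1 (4 σ bonds) has steric number 4: sp3.
C2 is sp: 2 σ bonds, plus two π bonds, 2 electron-density regions.
C3 carries 2 σ bonds, plus two π bonds, giving a steric number of 2, so it is sp.
C4 has 4 σ bonds: steric number 4 → sp3.
C5 has 2 σ bonds, plus two π bonds: steric number 2 → sp.
C6 — 2 σ bonds, plus two π bonds. Steric number 2, so sp.
C7 — 3 σ bonds, plus one π bond. Steric number 3, so sp2.
C8 is sp2: 3 σ bonds, plus one π bond, 3 electron-density regions.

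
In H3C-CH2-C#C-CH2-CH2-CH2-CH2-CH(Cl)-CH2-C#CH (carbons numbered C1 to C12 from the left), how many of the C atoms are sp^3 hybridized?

C1: sp3 ✓
C2: sp3 ✓
C3: sp
C4: sp
C5: sp3 ✓
C6: sp3 ✓
C7: sp3 ✓
C8: sp3 ✓
C9: sp3 ✓
C10: sp3 ✓
C11: sp
C12: sp
C1, C2, C5, C6, C7, C8, C9, C10 → 8 sp3 carbons.

8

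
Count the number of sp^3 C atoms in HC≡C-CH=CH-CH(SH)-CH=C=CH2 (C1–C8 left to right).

1

C1: sp
C2: sp
C3: sp2
C4: sp2
C5: sp3 ✓
C6: sp2
C7: sp
C8: sp2
C5 → 1 sp3 carbon.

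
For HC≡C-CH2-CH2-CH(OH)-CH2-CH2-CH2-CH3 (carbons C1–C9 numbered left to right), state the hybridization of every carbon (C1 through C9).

C1 sp, C2 sp, C3 sp3, C4 sp3, C5 sp3, C6 sp3, C7 sp3, C8 sp3, C9 sp3

C1 carries 2 σ bonds, plus two π bonds, giving a steric number of 2, so it is sp.
C2 — 2 σ bonds, plus two π bonds. Steric number 2, so sp.
C3: 4 σ bonds; 4 regions of electron density → sp3.
C4 — 4 σ bonds. Steric number 4, so sp3.
C5 (4 σ bonds) has steric number 4: sp3.
C6: 4 σ bonds; 4 regions of electron density → sp3.
C7 is sp3: 4 σ bonds, 4 electron-density regions.
C8 — 4 σ bonds. Steric number 4, so sp3.
C9 carries 4 σ bonds, giving a steric number of 4, so it is sp3.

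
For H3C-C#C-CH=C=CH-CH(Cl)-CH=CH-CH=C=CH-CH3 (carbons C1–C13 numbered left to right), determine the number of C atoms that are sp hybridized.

4

C1: sp3
C2: sp ✓
C3: sp ✓
C4: sp2
C5: sp ✓
C6: sp2
C7: sp3
C8: sp2
C9: sp2
C10: sp2
C11: sp ✓
C12: sp2
C13: sp3
C2, C3, C5, C11 → 4 sp carbons.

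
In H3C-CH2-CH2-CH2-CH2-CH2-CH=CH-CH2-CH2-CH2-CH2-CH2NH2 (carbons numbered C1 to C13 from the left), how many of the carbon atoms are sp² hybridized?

2

C1: sp3
C2: sp3
C3: sp3
C4: sp3
C5: sp3
C6: sp3
C7: sp2 ✓
C8: sp2 ✓
C9: sp3
C10: sp3
C11: sp3
C12: sp3
C13: sp3
C7, C8 → 2 sp2 carbons.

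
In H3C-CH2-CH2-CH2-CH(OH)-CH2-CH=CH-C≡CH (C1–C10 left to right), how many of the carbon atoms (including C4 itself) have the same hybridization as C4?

6

C4 is sp3 (only σ bonds).
C1: sp3 ✓
C2: sp3 ✓
C3: sp3 ✓
C4: sp3 ✓
C5: sp3 ✓
C6: sp3 ✓
C7: sp2
C8: sp2
C9: sp
C10: sp
6 carbons are sp3.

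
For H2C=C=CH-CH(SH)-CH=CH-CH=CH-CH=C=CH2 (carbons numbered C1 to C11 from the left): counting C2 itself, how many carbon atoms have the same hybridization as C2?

C2 is sp (two π bonds).
C1: sp2
C2: sp ✓
C3: sp2
C4: sp3
C5: sp2
C6: sp2
C7: sp2
C8: sp2
C9: sp2
C10: sp ✓
C11: sp2
2 carbons are sp.

2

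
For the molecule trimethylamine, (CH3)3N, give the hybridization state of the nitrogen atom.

The nitrogen atom carries 3 σ bonds and 1 lone pair, giving a steric number of 4, so it is sp3.

sp3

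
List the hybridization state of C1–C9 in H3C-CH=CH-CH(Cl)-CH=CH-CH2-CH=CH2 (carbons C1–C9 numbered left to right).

C1 sp3, C2 sp2, C3 sp2, C4 sp3, C5 sp2, C6 sp2, C7 sp3, C8 sp2, C9 sp2

C1: 4 σ bonds — 4 electron domains, sp3.
C2 — 3 σ bonds, plus one π bond. Steric number 3, so sp2.
C3: 3 σ bonds, plus one π bond; 3 regions of electron density → sp2.
C4: 4 σ bonds; 4 regions of electron density → sp3.
C5 (3 σ bonds, plus one π bond) has steric number 3: sp2.
C6: 3 σ bonds, plus one π bond — 3 electron domains, sp2.
C7 is sp3: 4 σ bonds, 4 electron-density regions.
C8 carries 3 σ bonds, plus one π bond, giving a steric number of 3, so it is sp2.
C9 carries 3 σ bonds, plus one π bond, giving a steric number of 3, so it is sp2.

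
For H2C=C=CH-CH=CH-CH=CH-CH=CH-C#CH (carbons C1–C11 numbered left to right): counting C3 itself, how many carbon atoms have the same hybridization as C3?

C3 is sp2 (one π bond).
C1: sp2 ✓
C2: sp
C3: sp2 ✓
C4: sp2 ✓
C5: sp2 ✓
C6: sp2 ✓
C7: sp2 ✓
C8: sp2 ✓
C9: sp2 ✓
C10: sp
C11: sp
8 carbons are sp2.

8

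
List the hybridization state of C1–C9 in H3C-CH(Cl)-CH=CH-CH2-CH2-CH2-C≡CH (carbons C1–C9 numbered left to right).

C1 sp3, C2 sp3, C3 sp2, C4 sp2, C5 sp3, C6 sp3, C7 sp3, C8 sp, C9 sp

C1 has 4 σ bonds: steric number 4 → sp3.
C2 carries 4 σ bonds, giving a steric number of 4, so it is sp3.
C3 has 3 σ bonds, plus one π bond: steric number 3 → sp2.
C4 has 3 σ bonds, plus one π bond: steric number 3 → sp2.
C5: 4 σ bonds; 4 regions of electron density → sp3.
C6 — 4 σ bonds. Steric number 4, so sp3.
C7 — 4 σ bonds. Steric number 4, so sp3.
C8: 2 σ bonds, plus two π bonds — 2 electron domains, sp.
C9 carries 2 σ bonds, plus two π bonds, giving a steric number of 2, so it is sp.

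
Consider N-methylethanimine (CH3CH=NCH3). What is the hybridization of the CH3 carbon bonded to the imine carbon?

The CH3 carbon bonded to the imine carbon: 4 σ bonds — 4 electron domains, sp3.

sp³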